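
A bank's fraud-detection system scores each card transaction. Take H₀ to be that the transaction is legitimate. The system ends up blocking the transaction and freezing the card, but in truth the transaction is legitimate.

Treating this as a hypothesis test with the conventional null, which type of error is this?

Type I error

'Blocking the transaction and freezing the card' corresponds to rejecting H₀.
H₀ was rejected but H₀ is true — a Type I error (false positive).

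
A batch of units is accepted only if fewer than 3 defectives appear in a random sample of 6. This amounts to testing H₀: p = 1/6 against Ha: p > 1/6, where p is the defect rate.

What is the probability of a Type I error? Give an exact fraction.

α = P(reject H₀ | H₀ true) = P(X ≥ 3 | p = 1/6), X ~ Binomial(6, 1/6).
Computing the lower-tail complement: 1 − 21875/23328 = 1453/23328.

1453/23328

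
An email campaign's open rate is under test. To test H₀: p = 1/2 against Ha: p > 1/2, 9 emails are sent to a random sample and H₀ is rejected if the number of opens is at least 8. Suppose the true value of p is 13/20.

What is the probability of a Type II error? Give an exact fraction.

A Type II error is failing to reject when Ha holds: with p = 13/20, β = P(K ≤ 7).
Adding the binomial probabilities P(K=0)+…+P(K=7) at p = 13/20 gives 112501116301/128000000000.

112501116301/128000000000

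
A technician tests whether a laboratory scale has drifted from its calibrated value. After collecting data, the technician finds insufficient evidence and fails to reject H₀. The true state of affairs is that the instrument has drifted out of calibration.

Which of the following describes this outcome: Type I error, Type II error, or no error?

The conventional null hypothesis here is that the instrument is correctly calibrated.
H₀ was not rejected, but H₀ is actually false.
Failing to reject a false null hypothesis is a Type II error (false negative).

Type II error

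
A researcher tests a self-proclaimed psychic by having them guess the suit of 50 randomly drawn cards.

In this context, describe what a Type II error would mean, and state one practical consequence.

With the conventional null hypothesis that the subject is guessing at random (p = 1/4):
A Type II error is failing to reject H₀ when H₀ is false.
Here that means concluding there is no evidence of ability when actually the subject performs better than chance.

A Type II error would mean concluding that the subject is guessing at random (p = 1/4) (or at least failing to establish that the subject performs better than chance) when in fact the subject performs better than chance. Consequence: genuine ability (if it existed) would go unrecognized.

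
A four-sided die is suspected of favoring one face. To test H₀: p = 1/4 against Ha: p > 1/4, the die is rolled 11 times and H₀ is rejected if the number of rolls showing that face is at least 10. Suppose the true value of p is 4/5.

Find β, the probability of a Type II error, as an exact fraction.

A Type II error is failing to reject when Ha holds: with p = 4/5, β = P(K ≤ 9).
Equivalently, β = 1 − P(K ≥ 10) = 6619897/9765625.

6619897/9765625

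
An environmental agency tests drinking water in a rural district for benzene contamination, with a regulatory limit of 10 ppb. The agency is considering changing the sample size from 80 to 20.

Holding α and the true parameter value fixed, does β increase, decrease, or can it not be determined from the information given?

A smaller sample increases the standard error, so the sampling distributions under H₀ and Ha overlap more.

It increases.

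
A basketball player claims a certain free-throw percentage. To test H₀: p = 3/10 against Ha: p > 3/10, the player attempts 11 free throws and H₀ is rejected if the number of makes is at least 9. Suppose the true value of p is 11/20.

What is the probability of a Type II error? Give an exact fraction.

38288445266097/40960000000000

β = P(fail to reject H₀ | Ha true) = P(S ≤ 8 | p = 11/20), S ~ Binomial(11, 11/20).
Equivalently, β = 1 − P(S ≥ 9) = 38288445266097/40960000000000.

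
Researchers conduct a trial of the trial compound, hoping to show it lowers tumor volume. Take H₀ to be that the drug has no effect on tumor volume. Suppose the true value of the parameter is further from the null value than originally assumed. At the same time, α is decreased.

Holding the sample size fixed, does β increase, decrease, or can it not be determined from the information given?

Cannot be determined from the information given.

The first change alone would make β decrease; the second alone would make β increase. Which effect dominates depends on the magnitudes, which are not given.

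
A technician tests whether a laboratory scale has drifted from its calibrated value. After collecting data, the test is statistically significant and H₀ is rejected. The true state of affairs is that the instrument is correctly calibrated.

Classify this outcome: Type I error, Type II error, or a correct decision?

Type I error

The conventional null hypothesis here is that the instrument is correctly calibrated.
H₀ was rejected, but H₀ is actually true.
Rejecting a true null hypothesis is a Type I error (false positive).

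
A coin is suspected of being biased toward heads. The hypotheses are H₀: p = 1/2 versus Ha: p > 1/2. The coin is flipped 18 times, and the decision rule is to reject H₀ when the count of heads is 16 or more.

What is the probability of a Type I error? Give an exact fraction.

43/65536

α = P(reject H₀ | H₀ true) = P(Y ≥ 16 | p = 1/2), with Y ~ Binomial(18, 1/2).
Summing the upper tail: (153 + 18 + 1) / 2^18 = 172/262144 = 43/65536.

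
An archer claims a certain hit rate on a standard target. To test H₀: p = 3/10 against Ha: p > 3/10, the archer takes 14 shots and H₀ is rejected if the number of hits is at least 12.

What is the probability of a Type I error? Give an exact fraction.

The Type I error probability is α = P(X ≥ 12) computed under H₀, where X ~ Binomial(14, 3/10).
Summing C(14,j)(3/10)^j(7/10)^{14−j} for j = 12,…,14 gives 1265361021/50000000000000.

1265361021/50000000000000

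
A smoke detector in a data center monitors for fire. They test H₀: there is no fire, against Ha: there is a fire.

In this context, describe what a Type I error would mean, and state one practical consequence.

A Type I error would mean concluding that there is a fire when in fact there is no fire. Consequence: the building is evacuated for a false alarm, disrupting work.

A Type I error is rejecting H₀ when H₀ is true.
Here that means sounding the alarm and evacuating the building when actually there is no fire.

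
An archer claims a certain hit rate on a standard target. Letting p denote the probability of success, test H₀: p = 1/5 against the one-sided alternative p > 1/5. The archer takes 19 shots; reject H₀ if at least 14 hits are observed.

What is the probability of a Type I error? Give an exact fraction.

12964157/19073486328125

The Type I error probability is α = P(X ≥ 14) computed under H₀, where X ~ Binomial(19, 1/5).
P(X ≥ 14) = Σ_{j=14}^{19} C(19,j)·(1/5)^j·(4/5)^{19-j} = 12964157/19073486328125.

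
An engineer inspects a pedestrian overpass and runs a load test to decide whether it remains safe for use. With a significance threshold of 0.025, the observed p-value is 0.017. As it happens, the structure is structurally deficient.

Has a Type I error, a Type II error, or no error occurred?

The conventional null hypothesis is that the structure meets the required load capacity (safe).
Since p = 0.017 < α = 0.025, H₀ is rejected.
H₀ is false (actually the structure is structurally deficient).
The decision matches the true state — no error.

Neither — the decision is correct.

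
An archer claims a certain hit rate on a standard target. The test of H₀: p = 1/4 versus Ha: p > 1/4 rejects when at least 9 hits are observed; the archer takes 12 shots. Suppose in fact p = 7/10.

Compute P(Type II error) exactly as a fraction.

101496845313/200000000000

β = P(fail to reject H₀ | Ha true) = P(K ≤ 8 | p = 7/10), K ~ Binomial(12, 7/10).
Summing C(12,j)·(7/10)^j·(3/10)^{12-j} for j = 0..8 gives 101496845313/200000000000.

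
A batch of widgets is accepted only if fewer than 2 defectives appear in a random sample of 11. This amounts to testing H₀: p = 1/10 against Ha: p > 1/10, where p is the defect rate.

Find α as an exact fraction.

1513215599/5000000000

The significance level is the probability, assuming p = 1/10, of seeing 2 or more defectives in 11 draws.
α = 1 − P(X ≤ 1) = 1 − 3486784401/5000000000 = 1513215599/5000000000.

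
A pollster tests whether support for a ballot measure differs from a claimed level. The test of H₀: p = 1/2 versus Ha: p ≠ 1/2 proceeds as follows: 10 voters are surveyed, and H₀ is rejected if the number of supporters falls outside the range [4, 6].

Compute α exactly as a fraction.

11/32

The significance level is the null-hypothesis probability of the rejection region {≤3} ∪ {≥7}.
Each tail has probability (1 + 10 + 45 + 120)/1024; doubling gives α = 352/1024 = 11/32.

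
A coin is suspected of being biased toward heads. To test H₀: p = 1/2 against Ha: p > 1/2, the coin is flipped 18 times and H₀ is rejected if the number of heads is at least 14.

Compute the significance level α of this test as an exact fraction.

253/16384

α = P(reject H₀ | H₀ true) = P(X ≥ 14 | p = 1/2), with X ~ Binomial(18, 1/2).
P(X ≥ 14) = [C(18,14) + C(18,15) + C(18,16) + C(18,17) + C(18,18)] / 2^18 = (3060 + 816 + 153 + 18 + 1) / 262144 = 4048/262144 = 253/16384.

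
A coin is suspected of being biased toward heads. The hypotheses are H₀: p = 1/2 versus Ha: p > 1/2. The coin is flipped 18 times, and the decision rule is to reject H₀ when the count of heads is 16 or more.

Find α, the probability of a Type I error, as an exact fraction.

Under H₀, S ~ Binomial(18, 1/2), and α = P(S ≥ 16).
P(S ≥ 16) = [C(18,16) + C(18,17) + C(18,18)] / 2^18 = (153 + 18 + 1) / 262144 = 172/262144 = 43/65536.

43/65536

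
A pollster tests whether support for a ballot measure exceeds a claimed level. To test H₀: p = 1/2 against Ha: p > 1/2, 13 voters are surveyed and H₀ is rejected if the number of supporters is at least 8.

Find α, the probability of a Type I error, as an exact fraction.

595/2048

Under H₀, Y ~ Binomial(13, 1/2), and α = P(Y ≥ 8).
Summing the upper tail: (1287 + 715 + 286 + 78 + 13 + 1) / 2^13 = 2380/8192 = 595/2048.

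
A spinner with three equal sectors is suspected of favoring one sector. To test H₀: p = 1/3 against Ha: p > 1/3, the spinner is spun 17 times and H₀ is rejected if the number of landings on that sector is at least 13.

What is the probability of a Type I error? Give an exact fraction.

44099/129140163

The Type I error probability is α = P(S ≥ 13) computed under H₀, where S ~ Binomial(17, 1/3).
Adding the binomial terms for j = 13 through 17 with p = 1/3 yields 44099/129140163.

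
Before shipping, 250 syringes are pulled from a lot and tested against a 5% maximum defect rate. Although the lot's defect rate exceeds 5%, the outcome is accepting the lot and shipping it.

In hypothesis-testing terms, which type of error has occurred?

The null hypothesis here is that the lot's defect rate is 5% (within specification).
'Accepting the lot and shipping it' corresponds to failing to reject H₀.
H₀ was not rejected but H₀ is false — a Type II error (false negative).

Type II error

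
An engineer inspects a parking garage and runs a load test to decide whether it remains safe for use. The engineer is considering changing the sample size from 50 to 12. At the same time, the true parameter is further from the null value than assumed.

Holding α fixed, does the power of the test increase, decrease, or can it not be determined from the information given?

The first change alone would make β increase; the second alone would make β decrease. Which effect dominates depends on the magnitudes, which are not given.
Since power = 1 − β, the effect on power is likewise indeterminate.

Cannot be determined from the information given.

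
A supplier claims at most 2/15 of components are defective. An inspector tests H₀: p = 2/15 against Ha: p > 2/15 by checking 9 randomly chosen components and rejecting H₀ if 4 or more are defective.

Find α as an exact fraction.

α = P(reject H₀ | H₀ true) = P(Y ≥ 4 | p = 2/15), Y ~ Binomial(9, 2/15).
α = 1 − P(Y ≤ 3) = 1 − 37567054447/38443359375 = 876304928/38443359375.

876304928/38443359375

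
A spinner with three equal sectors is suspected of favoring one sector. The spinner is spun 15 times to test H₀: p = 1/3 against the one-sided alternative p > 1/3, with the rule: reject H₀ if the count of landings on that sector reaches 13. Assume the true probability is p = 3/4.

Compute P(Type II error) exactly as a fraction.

820244467/1073741824

A Type II error is failing to reject when Ha holds: with p = 3/4, β = P(X ≤ 12).
Summing C(15,j)·(3/4)^j·(1/4)^{15-j} for j = 0..12 gives 820244467/1073741824.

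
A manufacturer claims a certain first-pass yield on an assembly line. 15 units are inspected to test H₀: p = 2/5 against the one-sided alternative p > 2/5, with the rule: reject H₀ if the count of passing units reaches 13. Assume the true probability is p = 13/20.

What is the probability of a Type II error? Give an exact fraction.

30745097163070342213/32768000000000000000

β = P(fail to reject H₀ | Ha true) = P(S ≤ 12 | p = 13/20), S ~ Binomial(15, 13/20).
Adding the binomial probabilities P(S=0)+…+P(S=12) at p = 13/20 gives 30745097163070342213/32768000000000000000.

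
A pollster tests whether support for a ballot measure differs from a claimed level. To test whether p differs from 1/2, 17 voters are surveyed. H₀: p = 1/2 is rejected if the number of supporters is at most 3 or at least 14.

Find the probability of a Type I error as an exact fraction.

417/32768

The significance level is the null-hypothesis probability of the rejection region {≤3} ∪ {≥14}.
The two tails are symmetric, so α = 2·(1 + 17 + 136 + 680)/2^17 = 1668/131072 = 417/32768.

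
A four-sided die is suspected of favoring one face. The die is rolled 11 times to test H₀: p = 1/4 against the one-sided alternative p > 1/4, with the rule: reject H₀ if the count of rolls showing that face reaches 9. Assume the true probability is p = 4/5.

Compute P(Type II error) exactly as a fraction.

Under the alternative p = 4/5, S ~ Binomial(11, 4/5); β is the probability the test does not reject, P(S < 9).
Adding the binomial probabilities P(S=0)+…+P(S=8) at p = 4/5 gives 3736313/9765625.

3736313/9765625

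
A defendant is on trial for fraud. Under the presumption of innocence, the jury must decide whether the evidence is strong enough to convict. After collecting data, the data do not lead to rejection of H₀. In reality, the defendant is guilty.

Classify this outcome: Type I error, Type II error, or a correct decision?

The conventional null hypothesis here is that the defendant is innocent.
H₀ was not rejected, but H₀ is actually false.
Failing to reject a false null hypothesis is a Type II error (false negative).

Type II error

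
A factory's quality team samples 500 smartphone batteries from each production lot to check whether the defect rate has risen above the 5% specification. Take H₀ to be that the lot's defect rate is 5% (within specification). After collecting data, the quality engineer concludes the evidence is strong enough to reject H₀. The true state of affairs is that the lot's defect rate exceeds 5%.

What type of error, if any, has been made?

No error — this is a correct decision.

The test rejected a false H₀ — the decision matches the true state.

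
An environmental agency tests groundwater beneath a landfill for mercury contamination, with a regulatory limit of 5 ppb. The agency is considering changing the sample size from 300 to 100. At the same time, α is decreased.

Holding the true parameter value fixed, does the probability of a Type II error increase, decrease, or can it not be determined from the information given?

Reducing n widens both sampling distributions, so the test has less ability to distinguish Ha from H₀. A smaller α moves the rejection region further into the tail. With the alternative true, more outcomes now fall outside the rejection region, so failing to reject becomes more likely. Both changes push β in the same direction.

It increases.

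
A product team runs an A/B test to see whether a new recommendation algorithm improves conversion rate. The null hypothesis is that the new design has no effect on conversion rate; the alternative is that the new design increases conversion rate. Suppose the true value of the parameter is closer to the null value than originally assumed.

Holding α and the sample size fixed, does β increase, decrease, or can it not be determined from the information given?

A smaller true effect puts the Ha sampling distribution closer to H₀, so more of it falls in the non-rejection region.

It increases.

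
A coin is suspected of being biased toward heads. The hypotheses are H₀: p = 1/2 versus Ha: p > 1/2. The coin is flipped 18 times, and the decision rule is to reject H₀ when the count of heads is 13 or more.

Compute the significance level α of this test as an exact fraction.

α = P(reject H₀ | H₀ true) = P(K ≥ 13 | p = 1/2), with K ~ Binomial(18, 1/2).
P(K ≥ 13) = [C(18,13) + C(18,14) + C(18,15) + C(18,16) + C(18,17) + C(18,18)] / 2^18 = (8568 + 3060 + 816 + 153 + 18 + 1) / 262144 = 12616/262144 = 1577/32768.

1577/32768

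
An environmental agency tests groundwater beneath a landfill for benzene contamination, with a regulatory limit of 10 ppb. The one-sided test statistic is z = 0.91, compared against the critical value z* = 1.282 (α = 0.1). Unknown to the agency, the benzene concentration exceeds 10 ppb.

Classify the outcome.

The conventional null hypothesis is that the benzene concentration is at or below 10 ppb (safe).
Since z = 0.91 ≤ z* = 1.282, H₀ is not rejected.
H₀ is false (actually the benzene concentration exceeds 10 ppb).
Failing to reject a false H₀ is a Type II error.

Type II error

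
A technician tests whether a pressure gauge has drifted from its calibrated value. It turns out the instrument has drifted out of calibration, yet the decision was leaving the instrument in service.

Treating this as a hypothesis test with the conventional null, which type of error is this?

The null hypothesis here is that the instrument is correctly calibrated.
'Leaving the instrument in service' corresponds to failing to reject H₀.
H₀ was not rejected but H₀ is false — a Type II error (false negative).

Type II error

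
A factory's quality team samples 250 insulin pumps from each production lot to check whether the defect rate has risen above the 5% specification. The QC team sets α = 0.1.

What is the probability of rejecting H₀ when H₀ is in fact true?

The significance level α is, by definition, the probability of a Type I error — P(reject H₀ | H₀ true).

0.1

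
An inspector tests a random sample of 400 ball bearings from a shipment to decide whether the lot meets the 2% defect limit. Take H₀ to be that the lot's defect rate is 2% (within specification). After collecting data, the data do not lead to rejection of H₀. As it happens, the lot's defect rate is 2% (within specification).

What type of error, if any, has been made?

The test retained a true H₀ — the decision matches the true state.

No error (correct decision).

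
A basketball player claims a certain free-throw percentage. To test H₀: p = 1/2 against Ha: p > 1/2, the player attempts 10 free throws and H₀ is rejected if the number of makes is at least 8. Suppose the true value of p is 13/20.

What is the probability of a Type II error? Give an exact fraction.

1890285078059/2560000000000

β = P(fail to reject H₀ | Ha true) = P(K ≤ 7 | p = 13/20), K ~ Binomial(10, 13/20).
Adding the binomial probabilities P(K=0)+…+P(K=7) at p = 13/20 gives 1890285078059/2560000000000.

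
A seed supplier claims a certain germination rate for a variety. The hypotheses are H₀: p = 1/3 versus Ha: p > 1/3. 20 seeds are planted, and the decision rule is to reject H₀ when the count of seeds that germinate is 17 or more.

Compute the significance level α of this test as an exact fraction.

3307/1162261467

The Type I error probability is α = P(Y ≥ 17) computed under H₀, where Y ~ Binomial(20, 1/3).
P(Y ≥ 17) = Σ_{j=17}^{20} C(20,j)·(1/3)^j·(2/3)^{20-j} = 3307/1162261467.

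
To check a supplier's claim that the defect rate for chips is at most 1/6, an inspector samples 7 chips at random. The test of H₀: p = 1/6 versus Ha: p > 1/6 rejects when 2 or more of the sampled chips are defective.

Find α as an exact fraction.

α = P(reject H₀ | H₀ true) = P(X ≥ 2 | p = 1/6), X ~ Binomial(7, 1/6).
Computing the lower-tail complement: 1 − 15625/23328 = 7703/23328.

7703/23328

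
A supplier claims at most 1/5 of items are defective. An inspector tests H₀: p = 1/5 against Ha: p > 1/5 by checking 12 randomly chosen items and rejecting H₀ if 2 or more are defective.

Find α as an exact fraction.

The significance level is the probability, assuming p = 1/5, of seeing 2 or more defectives in 12 draws.
α = 1 − P(X ≤ 1) = 1 − 67108864/244140625 = 177031761/244140625.

177031761/244140625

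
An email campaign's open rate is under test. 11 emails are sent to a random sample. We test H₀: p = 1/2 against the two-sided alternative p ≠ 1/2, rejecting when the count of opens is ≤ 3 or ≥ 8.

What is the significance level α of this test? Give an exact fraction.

29/128

The significance level is the null-hypothesis probability of the rejection region {≤3} ∪ {≥8}.
By symmetry, α = 2·P(X ≤ 3) = 2·(1 + 11 + 55 + 165)/2048 = 464/2048 = 29/128.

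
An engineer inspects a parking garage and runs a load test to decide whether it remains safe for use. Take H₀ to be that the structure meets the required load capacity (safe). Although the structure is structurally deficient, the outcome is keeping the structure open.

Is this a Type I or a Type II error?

'Keeping the structure open' corresponds to failing to reject H₀.
H₀ was not rejected but H₀ is false — a Type II error (false negative).

Type II error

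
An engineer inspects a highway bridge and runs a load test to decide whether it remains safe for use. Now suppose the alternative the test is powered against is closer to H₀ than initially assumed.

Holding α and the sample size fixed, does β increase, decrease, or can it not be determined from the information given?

It increases.

When the true parameter is near the null value, the test has a harder time distinguishing Ha from H₀.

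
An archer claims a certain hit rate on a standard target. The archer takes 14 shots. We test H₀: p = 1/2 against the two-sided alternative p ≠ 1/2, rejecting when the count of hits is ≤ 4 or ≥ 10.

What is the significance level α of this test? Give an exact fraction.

Under H₀, K ~ Binomial(14, 1/2); α is the probability of landing in either tail, P(K ≤ 4) + P(K ≥ 10).
By symmetry, α = 2·P(K ≤ 4) = 2·(1 + 14 + 91 + 364 + 1001)/16384 = 2942/16384 = 1471/8192.

1471/8192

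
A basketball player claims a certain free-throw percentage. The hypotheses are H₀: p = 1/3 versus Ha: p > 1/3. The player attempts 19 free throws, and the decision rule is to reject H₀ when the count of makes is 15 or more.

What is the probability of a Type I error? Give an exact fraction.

23497/387420489

α = P(reject H₀ | H₀ true) = P(X ≥ 15 | p = 1/3), with X ~ Binomial(19, 1/3).
Adding the binomial terms for j = 15 through 19 with p = 1/3 yields 23497/387420489.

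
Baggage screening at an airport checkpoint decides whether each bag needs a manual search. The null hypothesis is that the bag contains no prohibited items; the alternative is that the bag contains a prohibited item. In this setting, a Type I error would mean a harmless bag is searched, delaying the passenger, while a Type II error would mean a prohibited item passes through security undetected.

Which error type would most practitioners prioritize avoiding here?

The Type II consequence (a prohibited item passes through security undetected) is more severe than the Type I consequence (a harmless bag is searched, delaying the passenger).

Type II error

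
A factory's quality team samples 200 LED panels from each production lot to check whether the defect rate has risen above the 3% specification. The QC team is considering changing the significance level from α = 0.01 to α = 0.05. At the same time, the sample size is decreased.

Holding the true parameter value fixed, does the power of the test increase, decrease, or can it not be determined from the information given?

The first change alone would make β decrease; the second alone would make β increase. Which effect dominates depends on the magnitudes, which are not given.
Since power = 1 − β, the effect on power is likewise indeterminate.

Cannot be determined from the information given.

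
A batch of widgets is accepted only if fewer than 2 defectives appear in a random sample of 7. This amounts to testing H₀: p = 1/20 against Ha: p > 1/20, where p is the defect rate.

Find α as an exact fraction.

28403547/640000000

α = P(reject H₀ | H₀ true) = P(K ≥ 2 | p = 1/20), K ~ Binomial(7, 1/20).
Via the complement, α = 1 − Σ_{j=0}^{1} C(7,j)(1/20)^j(19/20)^{7-j} = 28403547/640000000.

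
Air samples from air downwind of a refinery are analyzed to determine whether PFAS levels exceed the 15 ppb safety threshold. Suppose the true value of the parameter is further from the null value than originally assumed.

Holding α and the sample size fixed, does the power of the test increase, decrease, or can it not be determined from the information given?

The further the true parameter sits from the null value, the more of the Ha sampling distribution falls in the rejection region.
Since power = 1 − β and β decreases, power increases.

It increases.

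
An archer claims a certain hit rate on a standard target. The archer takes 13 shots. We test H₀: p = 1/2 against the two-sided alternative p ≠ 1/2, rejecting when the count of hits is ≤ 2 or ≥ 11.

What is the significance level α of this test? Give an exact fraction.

The significance level is the null-hypothesis probability of the rejection region {≤2} ∪ {≥11}.
Each tail has probability (1 + 13 + 78)/8192; doubling gives α = 184/8192 = 23/1024.

23/1024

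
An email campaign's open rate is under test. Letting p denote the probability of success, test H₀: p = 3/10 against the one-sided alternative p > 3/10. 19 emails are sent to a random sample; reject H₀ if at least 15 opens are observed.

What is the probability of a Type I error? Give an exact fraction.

7448847648561/500000000000000000

α = P(reject H₀ | H₀ true) = P(K ≥ 15 | p = 3/10), with K ~ Binomial(19, 3/10).
Summing C(19,j)(3/10)^j(7/10)^{19−j} for j = 15,…,19 gives 7448847648561/500000000000000000.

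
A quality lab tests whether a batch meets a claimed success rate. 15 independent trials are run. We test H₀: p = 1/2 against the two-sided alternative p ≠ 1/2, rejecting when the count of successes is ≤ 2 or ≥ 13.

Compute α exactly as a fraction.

121/16384

α = P(X ≤ 2 or X ≥ 13 | p = 1/2), X ~ Binomial(15, 1/2).
By symmetry, α = 2·P(X ≤ 2) = 2·(1 + 15 + 105)/32768 = 242/32768 = 121/16384.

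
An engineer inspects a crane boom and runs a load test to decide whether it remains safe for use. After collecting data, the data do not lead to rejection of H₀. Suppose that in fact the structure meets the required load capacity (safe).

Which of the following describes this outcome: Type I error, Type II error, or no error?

The conventional null hypothesis here is that the structure meets the required load capacity (safe).
The test retained a true H₀ — the decision matches the true state.

No error (correct decision).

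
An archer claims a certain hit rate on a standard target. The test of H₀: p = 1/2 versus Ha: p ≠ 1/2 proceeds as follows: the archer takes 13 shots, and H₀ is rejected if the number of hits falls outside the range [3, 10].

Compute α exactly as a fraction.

α = P(X ≤ 2 or X ≥ 11 | p = 1/2), X ~ Binomial(13, 1/2).
Each tail has probability (1 + 13 + 78)/8192; doubling gives α = 184/8192 = 23/1024.

23/1024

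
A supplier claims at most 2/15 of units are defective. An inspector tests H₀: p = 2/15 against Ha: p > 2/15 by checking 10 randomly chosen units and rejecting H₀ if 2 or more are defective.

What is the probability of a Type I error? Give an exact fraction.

Under H₀, S ~ Binomial(10, 2/15); the Type I error rate is P(S ≥ 2).
α = 1 − P(S ≤ 1) = 1 − 116649493103/192216796875 = 75567303772/192216796875.

75567303772/192216796875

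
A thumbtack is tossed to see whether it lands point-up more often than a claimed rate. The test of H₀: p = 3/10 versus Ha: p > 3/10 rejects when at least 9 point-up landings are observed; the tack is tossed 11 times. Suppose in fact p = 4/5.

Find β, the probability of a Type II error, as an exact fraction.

3736313/9765625

Under the alternative p = 4/5, Y ~ Binomial(11, 4/5); β is the probability the test does not reject, P(Y < 9).
Adding the binomial probabilities P(Y=0)+…+P(Y=8) at p = 4/5 gives 3736313/9765625.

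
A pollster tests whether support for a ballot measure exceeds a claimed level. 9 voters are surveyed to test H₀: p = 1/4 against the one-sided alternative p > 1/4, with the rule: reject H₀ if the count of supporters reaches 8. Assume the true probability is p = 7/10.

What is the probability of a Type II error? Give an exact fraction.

401998383/500000000

Under the alternative p = 7/10, Y ~ Binomial(9, 7/10); β is the probability the test does not reject, P(Y < 8).
Summing C(9,j)·(7/10)^j·(3/10)^{9-j} for j = 0..7 gives 401998383/500000000.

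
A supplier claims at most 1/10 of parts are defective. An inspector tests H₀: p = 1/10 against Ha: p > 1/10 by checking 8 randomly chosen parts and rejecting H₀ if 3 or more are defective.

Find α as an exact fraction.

Under H₀, S ~ Binomial(8, 1/10); the Type I error rate is P(S ≥ 3).
Computing the lower-tail complement: 1 − 96190821/100000000 = 3809179/100000000.

3809179/100000000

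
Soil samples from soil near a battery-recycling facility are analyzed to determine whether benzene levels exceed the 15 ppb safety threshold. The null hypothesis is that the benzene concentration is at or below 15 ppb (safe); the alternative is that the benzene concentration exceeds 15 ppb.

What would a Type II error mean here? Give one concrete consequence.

A Type II error would mean concluding that the benzene concentration is at or below 15 ppb (safe) (or at least failing to establish that the benzene concentration exceeds 15 ppb) when in fact the benzene concentration exceeds 15 ppb. Consequence: a site with unsafe benzene levels is certified clean, and people continue to be exposed.

A Type II error is failing to reject H₀ when H₀ is false.
Here that means certifying the site as safe when actually the benzene concentration exceeds 15 ppb.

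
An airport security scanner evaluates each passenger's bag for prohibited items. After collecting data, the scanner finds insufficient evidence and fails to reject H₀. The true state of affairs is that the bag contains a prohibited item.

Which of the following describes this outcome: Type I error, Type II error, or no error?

The conventional null hypothesis here is that the bag contains no prohibited items.
H₀ was not rejected, but H₀ is actually false.
Failing to reject a false null hypothesis is a Type II error (false negative).

Type II error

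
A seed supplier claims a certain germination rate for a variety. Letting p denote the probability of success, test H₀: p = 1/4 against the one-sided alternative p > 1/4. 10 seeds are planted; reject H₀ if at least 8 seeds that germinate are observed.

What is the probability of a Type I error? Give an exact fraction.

The Type I error probability is α = P(K ≥ 8) computed under H₀, where K ~ Binomial(10, 1/4).
P(K ≥ 8) = Σ_{j=8}^{10} C(10,j)·(1/4)^j·(3/4)^{10-j} = 109/262144.

109/262144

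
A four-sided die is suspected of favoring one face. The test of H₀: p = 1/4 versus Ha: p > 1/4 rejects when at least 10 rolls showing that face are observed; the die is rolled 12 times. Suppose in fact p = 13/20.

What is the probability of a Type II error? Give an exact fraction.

A Type II error is failing to reject when Ha holds: with p = 13/20, β = P(K ≤ 9).
Equivalently, β = 1 − P(K ≥ 10) = 695265215827749/819200000000000.

695265215827749/819200000000000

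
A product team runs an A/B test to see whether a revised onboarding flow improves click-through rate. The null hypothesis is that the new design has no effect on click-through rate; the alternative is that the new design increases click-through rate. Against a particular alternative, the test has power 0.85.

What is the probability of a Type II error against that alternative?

0.15

Power = 1 − β, so β = 1 − 0.85 = 0.15.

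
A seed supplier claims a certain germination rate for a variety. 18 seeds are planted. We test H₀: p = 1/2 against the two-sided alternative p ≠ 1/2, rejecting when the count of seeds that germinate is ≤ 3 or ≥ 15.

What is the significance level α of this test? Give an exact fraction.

247/32768

α = P(S ≤ 3 or S ≥ 15 | p = 1/2), S ~ Binomial(18, 1/2).
By symmetry, α = 2·P(S ≤ 3) = 2·(1 + 18 + 153 + 816)/262144 = 1976/262144 = 247/32768.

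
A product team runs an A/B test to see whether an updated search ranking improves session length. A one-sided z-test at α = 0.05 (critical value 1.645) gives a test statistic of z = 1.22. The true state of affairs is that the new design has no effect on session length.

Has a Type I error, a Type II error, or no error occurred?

The conventional null hypothesis is that the new design has no effect on session length.
Since z = 1.22 ≤ z* = 1.645, H₀ is not rejected.
H₀ is true (actually the new design has no effect on session length).
The decision matches the true state — no error.

No error — this is a correct decision.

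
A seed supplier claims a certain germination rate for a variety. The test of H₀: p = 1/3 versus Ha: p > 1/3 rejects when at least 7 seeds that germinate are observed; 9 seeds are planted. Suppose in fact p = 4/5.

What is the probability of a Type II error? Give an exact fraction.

A Type II error is failing to reject when Ha holds: with p = 4/5, β = P(X ≤ 6).
Summing C(9,j)·(4/5)^j·(1/5)^{9-j} for j = 0..6 gives 511333/1953125.

511333/1953125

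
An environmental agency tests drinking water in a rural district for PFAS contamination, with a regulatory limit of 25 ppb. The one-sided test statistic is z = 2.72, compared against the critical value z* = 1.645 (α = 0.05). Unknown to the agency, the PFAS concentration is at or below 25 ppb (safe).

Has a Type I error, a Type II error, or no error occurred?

Type I error

The conventional null hypothesis is that the PFAS concentration is at or below 25 ppb (safe).
Since z = 2.72 > z* = 1.645, H₀ is rejected.
H₀ is true (actually the PFAS concentration is at or below 25 ppb (safe)).
Rejecting a true H₀ is a Type I error.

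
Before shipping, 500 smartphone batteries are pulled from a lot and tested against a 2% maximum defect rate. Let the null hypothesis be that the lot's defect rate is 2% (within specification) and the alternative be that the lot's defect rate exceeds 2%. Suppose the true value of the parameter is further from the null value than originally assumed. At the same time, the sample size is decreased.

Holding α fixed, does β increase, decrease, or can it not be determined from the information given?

Cannot be determined from the information given.

The first change alone would make β decrease; the second alone would make β increase. Which effect dominates depends on the magnitudes, which are not given.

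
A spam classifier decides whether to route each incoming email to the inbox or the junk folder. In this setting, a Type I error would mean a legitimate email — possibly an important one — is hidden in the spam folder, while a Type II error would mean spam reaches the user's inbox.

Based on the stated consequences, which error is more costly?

Type I error

The Type I consequence (a legitimate email — possibly an important one — is hidden in the spam folder) is more severe than the Type II consequence (spam reaches the user's inbox).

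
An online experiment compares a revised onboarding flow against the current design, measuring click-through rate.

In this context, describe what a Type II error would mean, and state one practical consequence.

A Type II error would mean concluding that the new design has no effect on click-through rate (or at least failing to establish that the new design increases click-through rate) when in fact the new design increases click-through rate. Consequence: a genuinely better design is discarded.

With the conventional null hypothesis that the new design has no effect on click-through rate:
A Type II error is failing to reject H₀ when H₀ is false.
Here that means keeping the current design when actually the new design increases click-through rate.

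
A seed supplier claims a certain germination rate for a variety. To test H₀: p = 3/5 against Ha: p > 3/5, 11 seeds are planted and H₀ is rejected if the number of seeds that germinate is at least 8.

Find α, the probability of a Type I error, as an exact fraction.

The Type I error probability is α = P(S ≥ 8) computed under H₀, where S ~ Binomial(11, 3/5).
P(S ≥ 8) = Σ_{j=8}^{11} C(11,j)·(3/5)^j·(2/5)^{11-j} = 2893401/9765625.

2893401/9765625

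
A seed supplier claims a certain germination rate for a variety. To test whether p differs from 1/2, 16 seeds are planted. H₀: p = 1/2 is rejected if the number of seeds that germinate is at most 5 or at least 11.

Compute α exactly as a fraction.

6885/32768

α = P(K ≤ 5 or K ≥ 11 | p = 1/2), K ~ Binomial(16, 1/2).
The two tails are symmetric, so α = 2·(1 + 16 + 120 + 560 + 1820 + 4368)/2^16 = 13770/65536 = 6885/32768.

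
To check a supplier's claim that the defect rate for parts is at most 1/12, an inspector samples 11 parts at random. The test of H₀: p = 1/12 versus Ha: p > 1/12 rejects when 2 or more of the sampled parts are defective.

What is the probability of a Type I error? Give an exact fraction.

α = P(reject H₀ | H₀ true) = P(X ≥ 2 | p = 1/12), X ~ Binomial(11, 1/12).
Via the complement, α = 1 − Σ_{j=0}^{1} C(11,j)(1/12)^j(11/12)^{11-j} = 86192514733/371504185344.

86192514733/371504185344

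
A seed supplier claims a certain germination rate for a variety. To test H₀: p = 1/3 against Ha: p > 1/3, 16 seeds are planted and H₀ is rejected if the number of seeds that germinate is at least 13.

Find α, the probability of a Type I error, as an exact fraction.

4993/43046721

α = P(reject H₀ | H₀ true) = P(X ≥ 13 | p = 1/3), with X ~ Binomial(16, 1/3).
P(X ≥ 13) = Σ_{j=13}^{16} C(16,j)·(1/3)^j·(2/3)^{16-j} = 4993/43046721.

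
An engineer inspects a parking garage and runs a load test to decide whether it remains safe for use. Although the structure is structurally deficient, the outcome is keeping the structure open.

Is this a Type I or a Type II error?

The null hypothesis here is that the structure meets the required load capacity (safe).
'Keeping the structure open' corresponds to failing to reject H₀.
H₀ was not rejected but H₀ is false — a Type II error (false negative).

Type II error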